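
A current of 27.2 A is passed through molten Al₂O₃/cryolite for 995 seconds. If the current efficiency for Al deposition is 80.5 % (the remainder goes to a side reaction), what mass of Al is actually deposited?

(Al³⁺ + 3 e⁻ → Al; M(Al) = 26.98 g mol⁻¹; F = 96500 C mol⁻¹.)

Q = I·t = 27.20 × 995.00 = 27060 C.
n(e⁻) = 27060/96500 = 0.2805 mol; theoretically n(Al) = 0.2805/3 = 0.09349 mol, m_theo = 2.522 g.
At 80.5 % efficiency, m_actual = 0.805 × 2.522 = 2.03 g.

2.03 g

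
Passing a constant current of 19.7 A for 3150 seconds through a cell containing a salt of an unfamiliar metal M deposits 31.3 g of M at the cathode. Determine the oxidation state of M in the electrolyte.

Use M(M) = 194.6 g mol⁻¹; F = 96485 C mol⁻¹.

+4

Q = I·t = 19.70 A × 3150.0 s = 62060 C, so n(e⁻) = 62060/96485 = 0.6432 mol.
n(M) deposited = 31.3 / 194.6 = 0.1608 mol.
Electrons per atom = n(e⁻)/n(M) = 0.6432 / 0.1608 = 4.00 ≈ 4, so the ion is M⁴⁺.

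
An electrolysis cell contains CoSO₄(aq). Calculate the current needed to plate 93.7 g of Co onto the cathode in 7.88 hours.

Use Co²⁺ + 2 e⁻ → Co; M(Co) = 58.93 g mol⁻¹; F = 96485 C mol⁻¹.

n(Co) = 93.7 / 58.93 = 1.590 mol.
n(e⁻) = 2 × 1.590 = 3.180 mol.
Q = n(e⁻)·F = 3.180 × 96485 = 306800 C.
I = Q/t = 306800 / 28368 s = 10.8 A.

10.8 A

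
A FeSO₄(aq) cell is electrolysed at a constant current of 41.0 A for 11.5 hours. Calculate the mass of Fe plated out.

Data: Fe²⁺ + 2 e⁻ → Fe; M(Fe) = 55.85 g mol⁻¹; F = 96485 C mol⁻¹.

491 g

Q = I·t = 41.00 A × 41400 s = 1697000 C.
n(e⁻) = Q/F = 1697000 / 96485 = 17.59 mol.
Fe²⁺ + 2 e⁻ → Fe, so n(Fe) = n(e⁻)/2 = 8.796 mol.
m = n·M = 8.796 × 55.85 = 491 g.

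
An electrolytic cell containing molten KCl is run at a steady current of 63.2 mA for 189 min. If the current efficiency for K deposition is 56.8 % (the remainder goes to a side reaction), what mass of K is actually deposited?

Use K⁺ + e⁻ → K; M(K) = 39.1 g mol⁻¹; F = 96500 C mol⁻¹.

Q = I·t = 0.06320 × 11340 = 716.7 C.
n(e⁻) = 716.7/96500 = 0.007427 mol; theoretically n(K) = 0.007427/1 = 0.007427 mol, m_theo = 0.2904 g.
At 56.8 % efficiency, m_actual = 0.568 × 0.2904 = 0.165 g.

0.165 g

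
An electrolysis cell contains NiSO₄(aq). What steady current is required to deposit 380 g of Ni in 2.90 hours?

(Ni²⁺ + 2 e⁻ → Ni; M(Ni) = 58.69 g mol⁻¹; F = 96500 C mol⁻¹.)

n(Ni) = 380 / 58.69 = 6.475 mol.
n(e⁻) = 2 × 6.475 = 12.95 mol.
Q = n(e⁻)·F = 12.95 × 96500 = 1250000 C.
I = Q/t = 1250000 / 10440 s = 120 A.

120 A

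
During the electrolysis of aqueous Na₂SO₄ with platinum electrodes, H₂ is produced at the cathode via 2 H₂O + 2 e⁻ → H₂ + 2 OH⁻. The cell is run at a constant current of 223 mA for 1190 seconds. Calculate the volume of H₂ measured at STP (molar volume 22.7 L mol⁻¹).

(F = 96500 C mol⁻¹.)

0.0312 L

Q = I·t = 0.2230 A × 1190.0 s = 265.4 C.
n(e⁻) = Q/F = 265.4 / 96500 = 0.002750 mol.
2 electrons are transferred per H₂ molecule, so n(H₂) = 0.002750 / 2 = 0.001375 mol.
V = n × V_m = 0.001375 × 22.7 = 0.0312 L.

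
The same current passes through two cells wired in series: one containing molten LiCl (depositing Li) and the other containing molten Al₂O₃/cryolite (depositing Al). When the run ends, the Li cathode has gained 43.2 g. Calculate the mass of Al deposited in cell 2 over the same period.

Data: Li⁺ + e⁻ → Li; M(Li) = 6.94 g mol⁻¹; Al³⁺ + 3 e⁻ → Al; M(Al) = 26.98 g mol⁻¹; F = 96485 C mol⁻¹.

n(Li) = 43.2 / 6.94 = 6.225 mol.
Since Li⁺ + e⁻ → Li, n(e⁻) passed = 1 × 6.225 = 6.225 mol.
Cells in series carry the same charge, so the same 6.225 mol of electrons passes through cell 2.
Al³⁺ + 3 e⁻ → Al, so n(Al) = 6.225 / 3 = 2.075 mol.
m(Al) = 2.075 × 26.98 = 56.0 g.

56.0 g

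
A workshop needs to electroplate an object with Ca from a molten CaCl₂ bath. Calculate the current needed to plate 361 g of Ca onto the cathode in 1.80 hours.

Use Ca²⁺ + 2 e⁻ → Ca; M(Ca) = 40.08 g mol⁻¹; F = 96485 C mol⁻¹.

n(Ca) = 361 / 40.08 = 9.007 mol.
n(e⁻) = 2 × 9.007 = 18.01 mol.
Q = n(e⁻)·F = 18.01 × 96485 = 1738000 C.
I = Q/t = 1738000 / 6480.0 s = 268 A.

268 A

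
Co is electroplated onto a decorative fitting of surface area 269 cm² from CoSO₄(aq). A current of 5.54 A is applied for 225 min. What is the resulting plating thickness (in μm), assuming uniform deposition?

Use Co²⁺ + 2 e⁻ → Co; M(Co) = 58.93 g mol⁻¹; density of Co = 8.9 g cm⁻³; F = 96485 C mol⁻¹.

Q = I·t = 5.540 × 13500 = 74790 C; n(e⁻) = 0.7751 mol.
n(Co) = n(e⁻)/2 = 0.3876 mol, so m = 0.3876 × 58.93 = 22.84 g.
Volume = m/ρ = 22.84 / 8.9 = 2.566 cm³.
Thickness = V/A = 2.566 / 269 = 0.00954 cm = 95.4 μm.

95.4 μm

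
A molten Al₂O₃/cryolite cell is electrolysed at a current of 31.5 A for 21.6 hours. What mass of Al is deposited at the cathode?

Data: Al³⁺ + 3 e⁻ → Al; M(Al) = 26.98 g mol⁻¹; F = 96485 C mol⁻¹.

Q = I·t = 31.50 A × 77760 s = 2449000 C.
n(e⁻) = Q/F = 2449000 / 96485 = 25.39 mol.
Al³⁺ + 3 e⁻ → Al, so n(Al) = n(e⁻)/3 = 8.462 mol.
m = n·M = 8.462 × 26.98 = 228 g.

228 g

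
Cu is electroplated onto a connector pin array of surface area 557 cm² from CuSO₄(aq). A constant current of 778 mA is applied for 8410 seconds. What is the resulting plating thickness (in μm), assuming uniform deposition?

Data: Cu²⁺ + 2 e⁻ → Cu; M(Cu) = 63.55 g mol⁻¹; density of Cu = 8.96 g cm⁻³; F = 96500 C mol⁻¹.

4.32 μm

Q = I·t = 0.7780 × 8410.0 = 6543 C; n(e⁻) = 0.06780 mol.
n(Cu) = n(e⁻)/2 = 0.03390 mol, so m = 0.03390 × 63.55 = 2.154 g.
Volume = m/ρ = 2.154 / 8.96 = 0.2405 cm³.
Thickness = V/A = 0.2405 / 557 = 4.32 × 10⁻⁴ cm = 4.32 μm.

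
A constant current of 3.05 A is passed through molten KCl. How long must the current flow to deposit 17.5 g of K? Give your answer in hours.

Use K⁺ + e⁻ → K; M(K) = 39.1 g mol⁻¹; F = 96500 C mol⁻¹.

3.93 h

n(K) = m/M = 17.5 / 39.1 = 0.4476 mol.
Each K atom requires 1 electron, so n(e⁻) = 1 × 0.4476 = 0.4476 mol.
Q = n(e⁻)·F = 0.4476 × 96500 = 43190 C.
t = Q/I = 43190 / 3.050 A = 14160 s = 3.93 h.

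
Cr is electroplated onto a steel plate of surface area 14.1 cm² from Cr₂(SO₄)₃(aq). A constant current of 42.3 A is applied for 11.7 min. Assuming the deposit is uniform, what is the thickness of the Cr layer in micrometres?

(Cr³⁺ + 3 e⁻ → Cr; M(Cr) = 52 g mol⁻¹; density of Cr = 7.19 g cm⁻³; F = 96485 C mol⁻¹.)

526 μm

Q = I·t = 42.30 × 702.00 = 29690 C; n(e⁻) = 0.3078 mol.
n(Cr) = n(e⁻)/3 = 0.1026 mol, so m = 0.1026 × 52 = 5.335 g.
Volume = m/ρ = 5.335 / 7.19 = 0.7419 cm³.
Thickness = V/A = 0.7419 / 14.1 = 0.0526 cm = 526 μm.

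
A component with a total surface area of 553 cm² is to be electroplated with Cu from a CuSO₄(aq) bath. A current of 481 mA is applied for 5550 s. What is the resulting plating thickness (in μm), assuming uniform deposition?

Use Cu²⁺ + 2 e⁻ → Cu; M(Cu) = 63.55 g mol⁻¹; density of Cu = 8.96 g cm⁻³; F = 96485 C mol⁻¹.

Q = I·t = 0.4810 × 5550.0 = 2670 C; n(e⁻) = 0.02767 mol.
n(Cu) = n(e⁻)/2 = 0.01383 mol, so m = 0.01383 × 63.55 = 0.8792 g.
Volume = m/ρ = 0.8792 / 8.96 = 0.09812 cm³.
Thickness = V/A = 0.09812 / 553 = 1.77 × 10⁻⁴ cm = 1.77 μm.

1.77 μm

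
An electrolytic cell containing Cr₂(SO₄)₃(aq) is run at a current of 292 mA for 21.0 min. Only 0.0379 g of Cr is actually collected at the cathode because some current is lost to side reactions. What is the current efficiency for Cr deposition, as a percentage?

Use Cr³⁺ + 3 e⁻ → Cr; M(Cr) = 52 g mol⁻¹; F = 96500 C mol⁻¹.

Q = I·t = 0.2920 × 1260.0 = 367.9 C; n(e⁻) = 367.9/96500 = 0.003813 mol.
Theoretical n(Cr) = n(e⁻)/3 = 0.001271 mol, i.e. m_theo = 0.001271 × 52 = 0.06609 g.
Efficiency = m_actual / m_theo = 0.0379 / 0.06609 = 57.3 %.

57.3 %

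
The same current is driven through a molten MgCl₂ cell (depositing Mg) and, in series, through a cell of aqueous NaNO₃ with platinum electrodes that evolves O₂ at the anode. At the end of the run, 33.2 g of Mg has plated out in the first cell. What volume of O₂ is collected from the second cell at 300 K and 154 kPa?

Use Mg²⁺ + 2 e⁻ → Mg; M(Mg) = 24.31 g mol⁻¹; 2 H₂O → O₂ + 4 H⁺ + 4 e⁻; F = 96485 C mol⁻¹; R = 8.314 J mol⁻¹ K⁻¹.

n(Mg) = 33.2 / 24.31 = 1.366 mol, so n(e⁻) = 2 × 1.366 = 2.731 mol.
The cells are in series, so the same 2.731 mol of electrons passes through the second cell.
2 H₂O → O₂ + 4 H⁺ + 4 e⁻ — 4 mol e⁻ per mol O₂, so n(O₂) = 2.731/4 = 0.6828 mol.
V = nRT/P = (0.6828 × 8.314 × 300) / (154 × 10³) = 0.0111 m³ = 11.1 L.

11.1 L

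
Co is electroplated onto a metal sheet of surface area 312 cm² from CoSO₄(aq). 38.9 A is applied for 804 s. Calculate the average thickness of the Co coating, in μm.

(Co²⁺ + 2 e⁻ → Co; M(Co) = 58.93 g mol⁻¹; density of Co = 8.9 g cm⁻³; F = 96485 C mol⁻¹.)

Q = I·t = 38.90 × 804.00 = 31280 C; n(e⁻) = 0.3241 mol.
n(Co) = n(e⁻)/2 = 0.1621 mol, so m = 0.1621 × 58.93 = 9.551 g.
Volume = m/ρ = 9.551 / 8.9 = 1.073 cm³.
Thickness = V/A = 1.073 / 312 = 0.00344 cm = 34.4 μm.

34.4 μm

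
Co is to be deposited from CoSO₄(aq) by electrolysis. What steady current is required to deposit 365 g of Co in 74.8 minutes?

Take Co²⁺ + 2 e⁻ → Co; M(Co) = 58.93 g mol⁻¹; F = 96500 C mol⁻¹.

266 A

n(Co) = 365 / 58.93 = 6.194 mol.
n(e⁻) = 2 × 6.194 = 12.39 mol.
Q = n(e⁻)·F = 12.39 × 96500 = 1195000 C.
I = Q/t = 1195000 / 4488.0 s = 266 A.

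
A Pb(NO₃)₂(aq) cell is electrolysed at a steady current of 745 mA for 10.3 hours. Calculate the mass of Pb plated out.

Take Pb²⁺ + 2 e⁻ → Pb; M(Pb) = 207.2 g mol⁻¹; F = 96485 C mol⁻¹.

Q = I·t = 0.7450 A × 37080 s = 27620 C.
n(e⁻) = Q/F = 27620 / 96485 = 0.2863 mol.
Pb²⁺ + 2 e⁻ → Pb, so n(Pb) = n(e⁻)/2 = 0.1432 mol.
m = n·M = 0.1432 × 207.2 = 29.7 g.

29.7 g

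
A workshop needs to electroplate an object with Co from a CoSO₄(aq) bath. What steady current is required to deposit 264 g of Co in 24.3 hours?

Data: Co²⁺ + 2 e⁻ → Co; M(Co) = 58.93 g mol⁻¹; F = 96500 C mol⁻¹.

n(Co) = 264 / 58.93 = 4.480 mol.
n(e⁻) = 2 × 4.480 = 8.960 mol.
Q = n(e⁻)·F = 8.960 × 96500 = 864600 C.
I = Q/t = 864600 / 87480 s = 9.88 A.

9.88 A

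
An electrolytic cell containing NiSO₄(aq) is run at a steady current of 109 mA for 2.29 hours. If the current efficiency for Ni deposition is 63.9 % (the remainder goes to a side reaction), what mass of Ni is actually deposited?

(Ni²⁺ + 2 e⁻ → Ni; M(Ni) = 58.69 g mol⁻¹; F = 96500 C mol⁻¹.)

0.175 g

Q = I·t = 0.1090 × 8244.0 = 898.6 C.
n(e⁻) = 898.6/96500 = 0.009312 mol; theoretically n(Ni) = 0.009312/2 = 0.004656 mol, m_theo = 0.2733 g.
At 63.9 % efficiency, m_actual = 0.639 × 0.2733 = 0.175 g.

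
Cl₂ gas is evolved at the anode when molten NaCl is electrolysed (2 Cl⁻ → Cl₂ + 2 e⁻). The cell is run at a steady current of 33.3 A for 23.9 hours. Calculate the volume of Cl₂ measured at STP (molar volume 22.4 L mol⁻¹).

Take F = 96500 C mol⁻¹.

Q = I·t = 33.30 A × 86040 s = 2865000 C.
n(e⁻) = Q/F = 2865000 / 96500 = 29.69 mol.
2 electrons are transferred per Cl₂ molecule, so n(Cl₂) = 29.69 / 2 = 14.85 mol.
V = n × V_m = 14.85 × 22.4 = 333 L.

333 L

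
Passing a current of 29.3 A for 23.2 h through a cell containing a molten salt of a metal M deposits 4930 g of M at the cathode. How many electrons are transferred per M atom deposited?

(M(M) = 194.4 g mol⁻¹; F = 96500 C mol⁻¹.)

Q = I·t = 29.30 A × 83520 s = 2447000 C, so n(e⁻) = 2447000/96500 = 25.36 mol.
n(M) deposited = 4930 / 194.4 = 25.36 mol.
Electrons per atom = n(e⁻)/n(M) = 25.36 / 25.36 = 1.00 ≈ 1, so the ion is M⁺.

1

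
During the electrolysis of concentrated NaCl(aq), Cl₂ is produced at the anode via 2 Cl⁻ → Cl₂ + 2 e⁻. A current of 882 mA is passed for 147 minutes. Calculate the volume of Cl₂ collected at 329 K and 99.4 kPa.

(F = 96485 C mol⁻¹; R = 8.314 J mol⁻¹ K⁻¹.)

1.11 L

Q = I·t = 0.8820 A × 8820.0 s = 7779 C.
n(e⁻) = Q/F = 7779 / 96485 = 0.08063 mol.
2 electrons are transferred per Cl₂ molecule, so n(Cl₂) = 0.08063 / 2 = 0.04031 mol.
V = nRT/P = (0.04031 × 8.314 × 329) / (99.4 × 10³ Pa) = 0.00111 m³ = 1.11 L.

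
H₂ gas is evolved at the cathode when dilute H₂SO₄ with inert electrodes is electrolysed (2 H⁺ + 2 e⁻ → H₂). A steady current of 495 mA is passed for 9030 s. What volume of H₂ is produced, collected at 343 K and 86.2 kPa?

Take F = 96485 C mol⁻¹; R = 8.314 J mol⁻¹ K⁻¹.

Q = I·t = 0.4950 A × 9030.0 s = 4470 C.
n(e⁻) = Q/F = 4470 / 96485 = 0.04633 mol.
2 electrons are transferred per H₂ molecule, so n(H₂) = 0.04633 / 2 = 0.02316 mol.
V = nRT/P = (0.02316 × 8.314 × 343) / (86.2 × 10³ Pa) = 7.66 × 10⁻⁴ m³ = 0.766 L.

0.766 L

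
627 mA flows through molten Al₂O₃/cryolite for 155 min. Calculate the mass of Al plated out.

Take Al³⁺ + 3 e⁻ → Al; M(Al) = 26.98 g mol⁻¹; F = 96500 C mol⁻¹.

0.543 g

Q = I·t = 0.6270 A × 9300.0 s = 5831 C.
n(e⁻) = Q/F = 5831 / 96500 = 0.06043 mol.
Al³⁺ + 3 e⁻ → Al, so n(Al) = n(e⁻)/3 = 0.02014 mol.
m = n·M = 0.02014 × 26.98 = 0.543 g.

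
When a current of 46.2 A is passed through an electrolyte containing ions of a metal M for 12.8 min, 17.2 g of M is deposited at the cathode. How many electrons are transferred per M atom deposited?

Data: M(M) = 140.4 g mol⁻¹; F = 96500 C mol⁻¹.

Q = I·t = 46.20 A × 768.00 s = 35480 C, so n(e⁻) = 35480/96500 = 0.3677 mol.
n(M) deposited = 17.2 / 140.4 = 0.1225 mol.
Electrons per atom = n(e⁻)/n(M) = 0.3677 / 0.1225 = 3.00 ≈ 3, so the ion is M³⁺.

3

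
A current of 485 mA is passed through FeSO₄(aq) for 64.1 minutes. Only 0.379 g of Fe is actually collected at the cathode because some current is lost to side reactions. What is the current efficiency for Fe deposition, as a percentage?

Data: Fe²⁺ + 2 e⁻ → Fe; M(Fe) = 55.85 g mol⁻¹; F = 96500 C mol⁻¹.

70.2 %

Q = I·t = 0.4850 × 3846.0 = 1865 C; n(e⁻) = 1865/96500 = 0.01933 mol.
Theoretical n(Fe) = n(e⁻)/2 = 0.009665 mol, i.e. m_theo = 0.009665 × 55.85 = 0.5398 g.
Efficiency = m_actual / m_theo = 0.379 / 0.5398 = 70.2 %.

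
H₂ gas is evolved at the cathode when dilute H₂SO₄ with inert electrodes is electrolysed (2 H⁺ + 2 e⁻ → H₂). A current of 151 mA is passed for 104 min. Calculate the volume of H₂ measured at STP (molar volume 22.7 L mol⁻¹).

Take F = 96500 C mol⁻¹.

0.111 L

Q = I·t = 0.1510 A × 6240.0 s = 942.2 C.
n(e⁻) = Q/F = 942.2 / 96500 = 0.009764 mol.
2 electrons are transferred per H₂ molecule, so n(H₂) = 0.009764 / 2 = 0.004882 mol.
V = n × V_m = 0.004882 × 22.7 = 0.111 L.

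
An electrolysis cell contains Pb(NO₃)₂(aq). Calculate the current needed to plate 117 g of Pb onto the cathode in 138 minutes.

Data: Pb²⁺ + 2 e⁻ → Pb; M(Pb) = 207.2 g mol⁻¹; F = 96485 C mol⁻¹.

13.2 A

n(Pb) = 117 / 207.2 = 0.5647 mol.
n(e⁻) = 2 × 0.5647 = 1.129 mol.
Q = n(e⁻)·F = 1.129 × 96485 = 109000 C.
I = Q/t = 109000 / 8280.0 s = 13.2 A.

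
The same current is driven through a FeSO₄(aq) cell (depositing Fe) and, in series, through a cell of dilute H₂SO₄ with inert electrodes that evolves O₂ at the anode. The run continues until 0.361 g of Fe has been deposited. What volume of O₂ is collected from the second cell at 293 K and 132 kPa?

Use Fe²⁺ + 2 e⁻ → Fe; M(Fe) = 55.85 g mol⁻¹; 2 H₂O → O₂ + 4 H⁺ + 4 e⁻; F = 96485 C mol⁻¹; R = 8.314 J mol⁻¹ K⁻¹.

n(Fe) = 0.361 / 55.85 = 0.006464 mol, so n(e⁻) = 2 × 0.006464 = 0.01293 mol.
The cells are in series, so the same 0.01293 mol of electrons passes through the second cell.
2 H₂O → O₂ + 4 H⁺ + 4 e⁻ — 4 mol e⁻ per mol O₂, so n(O₂) = 0.01293/4 = 0.003232 mol.
V = nRT/P = (0.003232 × 8.314 × 293) / (132 × 10³) = 5.96 × 10⁻⁵ m³ = 0.0596 L.

0.0596 L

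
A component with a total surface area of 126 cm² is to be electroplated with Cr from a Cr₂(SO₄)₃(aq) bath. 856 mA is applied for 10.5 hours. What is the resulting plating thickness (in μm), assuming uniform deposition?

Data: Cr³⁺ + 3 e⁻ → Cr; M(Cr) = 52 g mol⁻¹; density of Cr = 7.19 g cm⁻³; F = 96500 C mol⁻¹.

Q = I·t = 0.8560 × 37800 = 32360 C; n(e⁻) = 0.3353 mol.
n(Cr) = n(e⁻)/3 = 0.1118 mol, so m = 0.1118 × 52 = 5.812 g.
Volume = m/ρ = 5.812 / 7.19 = 0.8083 cm³.
Thickness = V/A = 0.8083 / 126 = 0.00642 cm = 64.2 μm.

64.2 μm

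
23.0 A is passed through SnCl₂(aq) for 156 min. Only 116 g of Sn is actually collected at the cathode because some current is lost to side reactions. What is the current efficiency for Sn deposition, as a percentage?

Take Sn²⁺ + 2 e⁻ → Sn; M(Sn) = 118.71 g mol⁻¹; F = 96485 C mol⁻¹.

Q = I·t = 23.00 × 9360.0 = 215300 C; n(e⁻) = 215300/96485 = 2.231 mol.
Theoretical n(Sn) = n(e⁻)/2 = 1.116 mol, i.e. m_theo = 1.116 × 118.71 = 132.4 g.
Efficiency = m_actual / m_theo = 116 / 132.4 = 87.6 %.

87.6 %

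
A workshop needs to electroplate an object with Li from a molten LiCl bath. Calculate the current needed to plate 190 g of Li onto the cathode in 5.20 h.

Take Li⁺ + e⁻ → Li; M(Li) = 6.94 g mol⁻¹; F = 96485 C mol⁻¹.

141 A

n(Li) = 190 / 6.94 = 27.38 mol.
n(e⁻) = 1 × 27.38 = 27.38 mol.
Q = n(e⁻)·F = 27.38 × 96485 = 2642000 C.
I = Q/t = 2642000 / 18720 s = 141 A.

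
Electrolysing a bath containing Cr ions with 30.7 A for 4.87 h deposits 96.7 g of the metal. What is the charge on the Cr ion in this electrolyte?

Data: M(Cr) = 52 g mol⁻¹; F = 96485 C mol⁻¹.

+3

Q = I·t = 30.70 A × 17532 s = 538200 C, so n(e⁻) = 538200/96485 = 5.578 mol.
n(Cr) deposited = 96.7 / 52 = 1.860 mol.
Electrons per atom = n(e⁻)/n(Cr) = 5.578 / 1.860 = 3.00 ≈ 3, so the ion is Cr³⁺.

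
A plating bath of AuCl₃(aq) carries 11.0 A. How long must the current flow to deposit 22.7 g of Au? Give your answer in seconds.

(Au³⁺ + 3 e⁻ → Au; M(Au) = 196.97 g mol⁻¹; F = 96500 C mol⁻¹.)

n(Au) = m/M = 22.7 / 196.97 = 0.1152 mol.
Each Au atom requires 3 electrons, so n(e⁻) = 3 × 0.1152 = 0.3457 mol.
Q = n(e⁻)·F = 0.3457 × 96500 = 33360 C.
t = Q/I = 33360 / 11.00 A = 3033 s.

3030 s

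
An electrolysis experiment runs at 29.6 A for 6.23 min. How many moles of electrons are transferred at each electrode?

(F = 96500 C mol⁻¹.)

Q = I·t = 29.60 A × 373.80 s = 11060 C.
n(e⁻) = Q/F = 11060 / 96500 = 0.115 mol.

0.115 mol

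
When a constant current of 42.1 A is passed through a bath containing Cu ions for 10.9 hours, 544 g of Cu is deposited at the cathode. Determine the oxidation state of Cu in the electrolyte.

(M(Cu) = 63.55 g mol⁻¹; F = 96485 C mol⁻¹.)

+2

Q = I·t = 42.10 A × 39240 s = 1652000 C, so n(e⁻) = 1652000/96485 = 17.12 mol.
n(Cu) deposited = 544 / 63.55 = 8.560 mol.
Electrons per atom = n(e⁻)/n(Cu) = 17.12 / 8.560 = 2.00 ≈ 2, so the ion is Cu²⁺.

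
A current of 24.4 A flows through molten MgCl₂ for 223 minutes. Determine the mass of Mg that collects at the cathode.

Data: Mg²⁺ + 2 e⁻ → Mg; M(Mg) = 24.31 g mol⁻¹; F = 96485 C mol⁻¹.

Q = I·t = 24.40 A × 13380 s = 326500 C.
n(e⁻) = Q/F = 326500 / 96485 = 3.384 mol.
Mg²⁺ + 2 e⁻ → Mg, so n(Mg) = n(e⁻)/2 = 1.692 mol.
m = n·M = 1.692 × 24.31 = 41.1 g.

41.1 g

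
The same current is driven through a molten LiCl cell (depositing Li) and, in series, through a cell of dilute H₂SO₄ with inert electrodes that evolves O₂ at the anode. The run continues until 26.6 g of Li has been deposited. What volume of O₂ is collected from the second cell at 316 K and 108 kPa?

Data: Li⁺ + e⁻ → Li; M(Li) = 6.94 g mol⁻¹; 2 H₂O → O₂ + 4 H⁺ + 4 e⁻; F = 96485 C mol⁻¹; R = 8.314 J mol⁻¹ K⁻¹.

n(Li) = 26.6 / 6.94 = 3.833 mol, so n(e⁻) = 1 × 3.833 = 3.833 mol.
The cells are in series, so the same 3.833 mol of electrons passes through the second cell.
2 H₂O → O₂ + 4 H⁺ + 4 e⁻ — 4 mol e⁻ per mol O₂, so n(O₂) = 3.833/4 = 0.9582 mol.
V = nRT/P = (0.9582 × 8.314 × 316) / (108 × 10³) = 0.0233 m³ = 23.3 L.

23.3 L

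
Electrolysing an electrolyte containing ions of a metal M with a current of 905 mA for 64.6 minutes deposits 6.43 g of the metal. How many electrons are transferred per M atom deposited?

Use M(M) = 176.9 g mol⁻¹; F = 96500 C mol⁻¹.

Q = I·t = 0.9050 A × 3876.0 s = 3508 C, so n(e⁻) = 3508/96500 = 0.03635 mol.
n(M) deposited = 6.43 / 176.9 = 0.03635 mol.
Electrons per atom = n(e⁻)/n(M) = 0.03635 / 0.03635 = 1.00 ≈ 1, so the ion is M⁺.

1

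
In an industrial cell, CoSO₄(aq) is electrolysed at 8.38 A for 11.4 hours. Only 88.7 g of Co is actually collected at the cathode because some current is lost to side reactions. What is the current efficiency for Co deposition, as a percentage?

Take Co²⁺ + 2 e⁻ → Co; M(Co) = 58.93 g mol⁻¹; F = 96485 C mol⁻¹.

Q = I·t = 8.380 × 41040 = 343900 C; n(e⁻) = 343900/96485 = 3.564 mol.
Theoretical n(Co) = n(e⁻)/2 = 1.782 mol, i.e. m_theo = 1.782 × 58.93 = 105.0 g.
Efficiency = m_actual / m_theo = 88.7 / 105.0 = 84.5 %.

84.5 %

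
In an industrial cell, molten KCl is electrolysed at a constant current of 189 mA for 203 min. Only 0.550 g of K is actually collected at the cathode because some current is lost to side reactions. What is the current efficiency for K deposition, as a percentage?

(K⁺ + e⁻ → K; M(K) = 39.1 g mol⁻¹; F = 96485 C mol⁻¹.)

59.0 %

Q = I·t = 0.1890 × 12180 = 2302 C; n(e⁻) = 2302/96485 = 0.02386 mol.
Theoretical n(K) = n(e⁻)/1 = 0.02386 mol, i.e. m_theo = 0.02386 × 39.1 = 0.9329 g.
Efficiency = m_actual / m_theo = 0.550 / 0.9329 = 59.0 %.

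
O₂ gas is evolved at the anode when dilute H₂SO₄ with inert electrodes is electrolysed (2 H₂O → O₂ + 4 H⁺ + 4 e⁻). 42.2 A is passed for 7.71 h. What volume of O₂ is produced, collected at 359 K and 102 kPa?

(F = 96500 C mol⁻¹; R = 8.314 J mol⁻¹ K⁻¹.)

Q = I·t = 42.20 A × 27756 s = 1171000 C.
n(e⁻) = Q/F = 1171000 / 96500 = 12.14 mol.
4 electrons are transferred per O₂ molecule, so n(O₂) = 12.14 / 4 = 3.034 mol.
V = nRT/P = (3.034 × 8.314 × 359) / (102 × 10³ Pa) = 0.0888 m³ = 88.8 L.

88.8 L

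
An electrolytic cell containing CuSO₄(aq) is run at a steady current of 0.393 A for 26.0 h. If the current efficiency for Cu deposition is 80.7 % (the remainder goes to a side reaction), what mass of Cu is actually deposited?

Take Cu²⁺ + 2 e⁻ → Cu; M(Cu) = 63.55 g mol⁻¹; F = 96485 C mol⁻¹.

Q = I·t = 0.3930 × 93600 = 36780 C.
n(e⁻) = 36780/96485 = 0.3812 mol; theoretically n(Cu) = 0.3812/2 = 0.1906 mol, m_theo = 12.11 g.
At 80.7 % efficiency, m_actual = 0.807 × 12.11 = 9.78 g.

9.78 g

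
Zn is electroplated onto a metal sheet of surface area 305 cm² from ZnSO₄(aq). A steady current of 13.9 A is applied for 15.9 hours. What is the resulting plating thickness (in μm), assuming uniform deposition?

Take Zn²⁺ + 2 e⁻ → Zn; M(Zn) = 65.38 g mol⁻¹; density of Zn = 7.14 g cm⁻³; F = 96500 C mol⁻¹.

1240 μm

Q = I·t = 13.90 × 57240 = 795600 C; n(e⁻) = 8.245 mol.
n(Zn) = n(e⁻)/2 = 4.122 mol, so m = 4.122 × 65.38 = 269.5 g.
Volume = m/ρ = 269.5 / 7.14 = 37.75 cm³.
Thickness = V/A = 37.75 / 305 = 0.124 cm = 1240 μm.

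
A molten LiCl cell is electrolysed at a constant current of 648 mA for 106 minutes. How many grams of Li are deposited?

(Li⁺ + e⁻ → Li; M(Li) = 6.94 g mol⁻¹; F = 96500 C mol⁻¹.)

Q = I·t = 0.6480 A × 6360.0 s = 4121 C.
n(e⁻) = Q/F = 4121 / 96500 = 0.04271 mol.
Li⁺ + e⁻ → Li, so n(Li) = n(e⁻)/1 = 0.04271 mol.
m = n·M = 0.04271 × 6.94 = 0.296 g.

0.296 g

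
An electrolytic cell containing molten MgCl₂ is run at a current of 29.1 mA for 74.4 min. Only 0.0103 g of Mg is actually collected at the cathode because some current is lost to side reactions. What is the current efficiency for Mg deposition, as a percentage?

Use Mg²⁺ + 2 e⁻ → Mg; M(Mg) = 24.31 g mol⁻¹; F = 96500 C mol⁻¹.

Q = I·t = 0.02910 × 4464.0 = 129.9 C; n(e⁻) = 129.9/96500 = 0.001346 mol.
Theoretical n(Mg) = n(e⁻)/2 = 0.0006731 mol, i.e. m_theo = 0.0006731 × 24.31 = 0.01636 g.
Efficiency = m_actual / m_theo = 0.0103 / 0.01636 = 62.9 %.

62.9 %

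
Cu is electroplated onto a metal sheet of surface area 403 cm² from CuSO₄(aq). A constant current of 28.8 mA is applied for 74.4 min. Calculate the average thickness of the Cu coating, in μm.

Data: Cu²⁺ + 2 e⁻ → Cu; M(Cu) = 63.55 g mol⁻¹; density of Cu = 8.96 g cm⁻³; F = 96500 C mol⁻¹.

0.117 μm

Q = I·t = 0.02880 × 4464.0 = 128.6 C; n(e⁻) = 0.001332 mol.
n(Cu) = n(e⁻)/2 = 0.0006661 mol, so m = 0.0006661 × 63.55 = 0.04233 g.
Volume = m/ρ = 0.04233 / 8.96 = 0.004725 cm³.
Thickness = V/A = 0.004725 / 403 = 1.17 × 10⁻⁵ cm = 0.117 μm.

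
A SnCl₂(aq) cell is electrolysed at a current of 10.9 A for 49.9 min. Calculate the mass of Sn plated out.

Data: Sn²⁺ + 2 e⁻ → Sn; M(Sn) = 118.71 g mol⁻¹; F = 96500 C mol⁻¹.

20.1 g

Q = I·t = 10.90 A × 2994.0 s = 32630 C.
n(e⁻) = Q/F = 32630 / 96500 = 0.3382 mol.
Sn²⁺ + 2 e⁻ → Sn, so n(Sn) = n(e⁻)/2 = 0.1691 mol.
m = n·M = 0.1691 × 118.71 = 20.1 g.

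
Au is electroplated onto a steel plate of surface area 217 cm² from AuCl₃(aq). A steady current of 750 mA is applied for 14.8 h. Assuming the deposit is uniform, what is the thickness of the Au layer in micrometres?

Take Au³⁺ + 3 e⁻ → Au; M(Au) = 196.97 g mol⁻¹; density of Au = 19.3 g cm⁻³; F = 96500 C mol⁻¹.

64.9 μm

Q = I·t = 0.7500 × 53280 = 39960 C; n(e⁻) = 0.4141 mol.
n(Au) = n(e⁻)/3 = 0.1380 mol, so m = 0.1380 × 196.97 = 27.19 g.
Volume = m/ρ = 27.19 / 19.3 = 1.409 cm³.
Thickness = V/A = 1.409 / 217 = 0.00649 cm = 64.9 μm.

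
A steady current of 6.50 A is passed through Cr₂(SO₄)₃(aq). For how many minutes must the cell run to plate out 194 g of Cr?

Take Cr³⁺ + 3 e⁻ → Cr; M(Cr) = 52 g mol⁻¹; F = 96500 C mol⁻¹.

n(Cr) = m/M = 194 / 52 = 3.731 mol.
Each Cr atom requires 3 electrons, so n(e⁻) = 3 × 3.731 = 11.19 mol.
Q = n(e⁻)·F = 11.19 × 96500 = 1080000 C.
t = Q/I = 1080000 / 6.500 A = 166200 s = 2770 min.

2770 min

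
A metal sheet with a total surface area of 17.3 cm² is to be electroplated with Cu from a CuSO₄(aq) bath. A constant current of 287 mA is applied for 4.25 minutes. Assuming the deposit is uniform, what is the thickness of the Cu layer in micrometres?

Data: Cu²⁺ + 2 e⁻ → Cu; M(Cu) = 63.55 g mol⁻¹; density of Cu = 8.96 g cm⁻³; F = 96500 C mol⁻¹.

Q = I·t = 0.2870 × 255.00 = 73.18 C; n(e⁻) = 0.0007584 mol.
n(Cu) = n(e⁻)/2 = 0.0003792 mol, so m = 0.0003792 × 63.55 = 0.02410 g.
Volume = m/ρ = 0.02410 / 8.96 = 0.002690 cm³.
Thickness = V/A = 0.002690 / 17.3 = 1.55 × 10⁻⁴ cm = 1.55 μm.

1.55 μm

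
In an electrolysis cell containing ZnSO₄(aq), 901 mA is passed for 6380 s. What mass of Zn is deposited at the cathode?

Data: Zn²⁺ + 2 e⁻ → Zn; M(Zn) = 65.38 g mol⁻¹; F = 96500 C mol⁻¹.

Q = I·t = 0.9010 A × 6380.0 s = 5748 C.
n(e⁻) = Q/F = 5748 / 96500 = 0.05957 mol.
Zn²⁺ + 2 e⁻ → Zn, so n(Zn) = n(e⁻)/2 = 0.02978 mol.
m = n·M = 0.02978 × 65.38 = 1.95 g.

1.95 g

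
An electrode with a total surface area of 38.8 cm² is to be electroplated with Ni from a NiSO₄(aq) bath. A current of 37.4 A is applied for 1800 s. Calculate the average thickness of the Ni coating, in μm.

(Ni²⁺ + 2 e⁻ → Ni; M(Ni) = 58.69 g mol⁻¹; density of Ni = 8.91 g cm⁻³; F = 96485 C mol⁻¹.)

592 μm

Q = I·t = 37.40 × 1800.0 = 67320 C; n(e⁻) = 0.6977 mol.
n(Ni) = n(e⁻)/2 = 0.3489 mol, so m = 0.3489 × 58.69 = 20.47 g.
Volume = m/ρ = 20.47 / 8.91 = 2.298 cm³.
Thickness = V/A = 2.298 / 38.8 = 0.0592 cm = 592 μm.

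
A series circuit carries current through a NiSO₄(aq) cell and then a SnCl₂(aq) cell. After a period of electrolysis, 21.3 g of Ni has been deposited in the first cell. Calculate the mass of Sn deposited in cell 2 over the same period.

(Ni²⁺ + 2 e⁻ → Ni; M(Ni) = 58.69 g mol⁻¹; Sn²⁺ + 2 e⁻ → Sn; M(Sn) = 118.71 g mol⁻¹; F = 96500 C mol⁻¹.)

n(Ni) = 21.3 / 58.69 = 0.3629 mol.
Since Ni²⁺ + 2 e⁻ → Ni, n(e⁻) passed = 2 × 0.3629 = 0.7258 mol.
Cells in series carry the same charge, so the same 0.7258 mol of electrons passes through cell 2.
Sn²⁺ + 2 e⁻ → Sn, so n(Sn) = 0.7258 / 2 = 0.3629 mol.
m(Sn) = 0.3629 × 118.71 = 43.1 g.

43.1 g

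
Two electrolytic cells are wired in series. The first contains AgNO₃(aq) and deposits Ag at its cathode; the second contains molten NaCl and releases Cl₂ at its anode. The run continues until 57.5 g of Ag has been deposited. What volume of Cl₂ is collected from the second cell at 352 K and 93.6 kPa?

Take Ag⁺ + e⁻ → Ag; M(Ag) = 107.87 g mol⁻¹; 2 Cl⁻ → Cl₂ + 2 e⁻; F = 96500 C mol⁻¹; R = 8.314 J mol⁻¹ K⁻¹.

n(Ag) = 57.5 / 107.87 = 0.5330 mol, so n(e⁻) = 1 × 0.5330 = 0.5330 mol.
The cells are in series, so the same 0.5330 mol of electrons passes through the second cell.
2 Cl⁻ → Cl₂ + 2 e⁻ — 2 mol e⁻ per mol Cl₂, so n(Cl₂) = 0.5330/2 = 0.2665 mol.
V = nRT/P = (0.2665 × 8.314 × 352) / (93.6 × 10³) = 0.00833 m³ = 8.33 L.

8.33 L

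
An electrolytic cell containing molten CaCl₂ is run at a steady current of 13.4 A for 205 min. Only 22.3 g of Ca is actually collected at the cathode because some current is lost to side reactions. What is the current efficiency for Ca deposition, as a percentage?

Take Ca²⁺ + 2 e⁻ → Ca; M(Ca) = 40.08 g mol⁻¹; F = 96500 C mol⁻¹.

65.2 %

Q = I·t = 13.40 × 12300 = 164800 C; n(e⁻) = 164800/96500 = 1.708 mol.
Theoretical n(Ca) = n(e⁻)/2 = 0.8540 mol, i.e. m_theo = 0.8540 × 40.08 = 34.23 g.
Efficiency = m_actual / m_theo = 22.3 / 34.23 = 65.2 %.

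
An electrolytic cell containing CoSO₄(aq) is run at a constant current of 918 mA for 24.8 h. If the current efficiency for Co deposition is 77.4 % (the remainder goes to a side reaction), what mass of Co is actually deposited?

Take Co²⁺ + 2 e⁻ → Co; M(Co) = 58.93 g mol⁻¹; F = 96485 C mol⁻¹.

Q = I·t = 0.9180 × 89280 = 81960 C.
n(e⁻) = 81960/96485 = 0.8494 mol; theoretically n(Co) = 0.8494/2 = 0.4247 mol, m_theo = 25.03 g.
At 77.4 % efficiency, m_actual = 0.774 × 25.03 = 19.4 g.

19.4 g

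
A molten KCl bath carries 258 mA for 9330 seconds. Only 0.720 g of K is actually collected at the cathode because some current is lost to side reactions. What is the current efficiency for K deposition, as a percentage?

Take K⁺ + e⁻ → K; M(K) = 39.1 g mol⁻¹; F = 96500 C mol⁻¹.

Q = I·t = 0.2580 × 9330.0 = 2407 C; n(e⁻) = 2407/96500 = 0.02494 mol.
Theoretical n(K) = n(e⁻)/1 = 0.02494 mol, i.e. m_theo = 0.02494 × 39.1 = 0.9753 g.
Efficiency = m_actual / m_theo = 0.720 / 0.9753 = 73.8 %.

73.8 %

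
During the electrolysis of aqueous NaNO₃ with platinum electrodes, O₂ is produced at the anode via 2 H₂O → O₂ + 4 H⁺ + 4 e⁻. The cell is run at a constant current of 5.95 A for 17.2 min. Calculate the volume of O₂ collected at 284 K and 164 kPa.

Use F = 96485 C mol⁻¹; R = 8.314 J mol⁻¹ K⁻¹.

0.229 L

Q = I·t = 5.950 A × 1032.0 s = 6140 C.
n(e⁻) = Q/F = 6140 / 96485 = 0.06364 mol.
4 electrons are transferred per O₂ molecule, so n(O₂) = 0.06364 / 4 = 0.01591 mol.
V = nRT/P = (0.01591 × 8.314 × 284) / (164 × 10³ Pa) = 2.29 × 10⁻⁴ m³ = 0.229 L.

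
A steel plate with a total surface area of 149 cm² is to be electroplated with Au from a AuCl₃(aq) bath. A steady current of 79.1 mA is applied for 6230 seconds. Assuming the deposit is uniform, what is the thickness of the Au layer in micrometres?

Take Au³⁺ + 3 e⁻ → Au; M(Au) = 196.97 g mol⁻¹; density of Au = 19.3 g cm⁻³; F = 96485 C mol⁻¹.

1.17 μm

Q = I·t = 0.07910 × 6230.0 = 492.8 C; n(e⁻) = 0.005107 mol.
n(Au) = n(e⁻)/3 = 0.001702 mol, so m = 0.001702 × 196.97 = 0.3353 g.
Volume = m/ρ = 0.3353 / 19.3 = 0.01738 cm³.
Thickness = V/A = 0.01738 / 149 = 1.17 × 10⁻⁴ cm = 1.17 μm.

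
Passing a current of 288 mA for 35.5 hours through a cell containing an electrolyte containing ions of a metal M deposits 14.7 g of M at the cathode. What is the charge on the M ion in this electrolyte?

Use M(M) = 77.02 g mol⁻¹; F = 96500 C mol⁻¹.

Q = I·t = 0.2880 A × 127800 s = 36810 C, so n(e⁻) = 36810/96500 = 0.3814 mol.
n(M) deposited = 14.7 / 77.02 = 0.1909 mol.
Electrons per atom = n(e⁻)/n(M) = 0.3814 / 0.1909 = 2.00 ≈ 2, so the ion is M²⁺.

+2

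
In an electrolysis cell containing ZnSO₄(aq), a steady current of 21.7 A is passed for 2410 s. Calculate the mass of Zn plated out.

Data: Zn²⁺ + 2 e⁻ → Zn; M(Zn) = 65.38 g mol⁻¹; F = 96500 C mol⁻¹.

Q = I·t = 21.70 A × 2410.0 s = 52300 C.
n(e⁻) = Q/F = 52300 / 96500 = 0.5419 mol.
Zn²⁺ + 2 e⁻ → Zn, so n(Zn) = n(e⁻)/2 = 0.2710 mol.
m = n·M = 0.2710 × 65.38 = 17.7 g.

17.7 g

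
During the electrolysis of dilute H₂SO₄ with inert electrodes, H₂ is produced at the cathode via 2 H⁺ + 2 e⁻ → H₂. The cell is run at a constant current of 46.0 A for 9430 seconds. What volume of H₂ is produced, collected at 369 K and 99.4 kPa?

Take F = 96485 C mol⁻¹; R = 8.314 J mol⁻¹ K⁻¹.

Q = I·t = 46.00 A × 9430.0 s = 433800 C.
n(e⁻) = Q/F = 433800 / 96485 = 4.496 mol.
2 electrons are transferred per H₂ molecule, so n(H₂) = 4.496 / 2 = 2.248 mol.
V = nRT/P = (2.248 × 8.314 × 369) / (99.4 × 10³ Pa) = 0.0694 m³ = 69.4 L.

69.4 L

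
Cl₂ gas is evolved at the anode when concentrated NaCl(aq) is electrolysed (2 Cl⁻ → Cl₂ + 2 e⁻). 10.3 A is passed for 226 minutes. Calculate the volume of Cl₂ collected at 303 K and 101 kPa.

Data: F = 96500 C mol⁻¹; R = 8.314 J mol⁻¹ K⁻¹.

Q = I·t = 10.30 A × 13560 s = 139700 C.
n(e⁻) = Q/F = 139700 / 96500 = 1.447 mol.
2 electrons are transferred per Cl₂ molecule, so n(Cl₂) = 1.447 / 2 = 0.7237 mol.
V = nRT/P = (0.7237 × 8.314 × 303) / (101 × 10³ Pa) = 0.0180 m³ = 18.0 L.

18.0 L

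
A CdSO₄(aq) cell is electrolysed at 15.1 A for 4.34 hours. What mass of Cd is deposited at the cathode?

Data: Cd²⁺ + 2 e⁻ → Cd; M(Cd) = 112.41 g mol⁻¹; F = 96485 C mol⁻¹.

137 g

Q = I·t = 15.10 A × 15624 s = 235900 C.
n(e⁻) = Q/F = 235900 / 96485 = 2.445 mol.
Cd²⁺ + 2 e⁻ → Cd, so n(Cd) = n(e⁻)/2 = 1.223 mol.
m = n·M = 1.223 × 112.41 = 137 g.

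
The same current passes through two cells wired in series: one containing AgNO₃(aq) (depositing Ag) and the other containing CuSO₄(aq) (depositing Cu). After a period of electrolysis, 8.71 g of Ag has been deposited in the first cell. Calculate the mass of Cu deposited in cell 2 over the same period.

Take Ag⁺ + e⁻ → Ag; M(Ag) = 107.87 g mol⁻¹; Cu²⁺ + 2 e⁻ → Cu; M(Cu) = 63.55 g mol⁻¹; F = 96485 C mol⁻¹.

n(Ag) = 8.71 / 107.87 = 0.08075 mol.
Since Ag⁺ + e⁻ → Ag, n(e⁻) passed = 1 × 0.08075 = 0.08075 mol.
Cells in series carry the same charge, so the same 0.08075 mol of electrons passes through cell 2.
Cu²⁺ + 2 e⁻ → Cu, so n(Cu) = 0.08075 / 2 = 0.04037 mol.
m(Cu) = 0.04037 × 63.55 = 2.57 g.

2.57 g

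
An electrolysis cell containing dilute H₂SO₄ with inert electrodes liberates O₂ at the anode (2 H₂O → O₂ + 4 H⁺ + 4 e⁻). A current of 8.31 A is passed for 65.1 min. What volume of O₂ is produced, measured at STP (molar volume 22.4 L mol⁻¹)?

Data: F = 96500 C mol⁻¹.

Q = I·t = 8.310 A × 3906.0 s = 32460 C.
n(e⁻) = Q/F = 32460 / 96500 = 0.3364 mol.
4 electrons are transferred per O₂ molecule, so n(O₂) = 0.3364 / 4 = 0.08409 mol.
V = n × V_m = 0.08409 × 22.4 = 1.88 L.

1.88 L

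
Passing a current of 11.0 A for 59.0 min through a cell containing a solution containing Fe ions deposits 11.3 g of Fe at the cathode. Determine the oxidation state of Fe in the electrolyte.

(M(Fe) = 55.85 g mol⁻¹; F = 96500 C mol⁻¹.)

+2

Q = I·t = 11.00 A × 3540.0 s = 38940 C, so n(e⁻) = 38940/96500 = 0.4035 mol.
n(Fe) deposited = 11.3 / 55.85 = 0.2023 mol.
Electrons per atom = n(e⁻)/n(Fe) = 0.4035 / 0.2023 = 1.99 ≈ 2, so the ion is Fe²⁺.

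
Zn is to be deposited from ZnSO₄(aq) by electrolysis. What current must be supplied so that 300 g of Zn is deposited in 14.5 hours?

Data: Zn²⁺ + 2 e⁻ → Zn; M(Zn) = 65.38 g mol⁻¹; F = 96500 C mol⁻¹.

n(Zn) = 300 / 65.38 = 4.589 mol.
n(e⁻) = 2 × 4.589 = 9.177 mol.
Q = n(e⁻)·F = 9.177 × 96500 = 885600 C.
I = Q/t = 885600 / 52200 s = 17.0 A.

17.0 A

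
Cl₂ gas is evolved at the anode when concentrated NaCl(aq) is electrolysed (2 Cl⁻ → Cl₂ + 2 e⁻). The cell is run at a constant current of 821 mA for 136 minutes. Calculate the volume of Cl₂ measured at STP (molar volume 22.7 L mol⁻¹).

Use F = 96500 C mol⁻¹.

Q = I·t = 0.8210 A × 8160.0 s = 6699 C.
n(e⁻) = Q/F = 6699 / 96500 = 0.06942 mol.
2 electrons are transferred per Cl₂ molecule, so n(Cl₂) = 0.06942 / 2 = 0.03471 mol.
V = n × V_m = 0.03471 × 22.7 = 0.788 L.

0.788 L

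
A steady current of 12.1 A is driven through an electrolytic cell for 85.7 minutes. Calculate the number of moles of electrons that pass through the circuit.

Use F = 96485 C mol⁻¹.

0.645 mol

Q = I·t = 12.10 A × 5142.0 s = 62220 C.
n(e⁻) = Q/F = 62220 / 96485 = 0.645 mol.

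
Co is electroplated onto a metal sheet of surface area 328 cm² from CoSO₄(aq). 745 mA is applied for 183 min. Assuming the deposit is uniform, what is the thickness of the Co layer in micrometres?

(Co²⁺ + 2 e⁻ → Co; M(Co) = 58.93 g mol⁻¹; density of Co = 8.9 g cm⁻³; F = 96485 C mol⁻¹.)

8.56 μm

Q = I·t = 0.7450 × 10980 = 8180 C; n(e⁻) = 0.08478 mol.
n(Co) = n(e⁻)/2 = 0.04239 mol, so m = 0.04239 × 58.93 = 2.498 g.
Volume = m/ρ = 2.498 / 8.9 = 0.2807 cm³.
Thickness = V/A = 0.2807 / 328 = 8.56 × 10⁻⁴ cm = 8.56 μm.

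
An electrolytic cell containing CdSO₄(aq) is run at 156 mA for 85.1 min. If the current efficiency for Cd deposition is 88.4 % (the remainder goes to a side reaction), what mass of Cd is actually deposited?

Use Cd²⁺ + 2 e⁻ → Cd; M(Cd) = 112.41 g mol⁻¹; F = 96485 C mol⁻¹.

Q = I·t = 0.1560 × 5106.0 = 796.5 C.
n(e⁻) = 796.5/96485 = 0.008256 mol; theoretically n(Cd) = 0.008256/2 = 0.004128 mol, m_theo = 0.4640 g.
At 88.4 % efficiency, m_actual = 0.884 × 0.4640 = 0.410 g.

0.410 g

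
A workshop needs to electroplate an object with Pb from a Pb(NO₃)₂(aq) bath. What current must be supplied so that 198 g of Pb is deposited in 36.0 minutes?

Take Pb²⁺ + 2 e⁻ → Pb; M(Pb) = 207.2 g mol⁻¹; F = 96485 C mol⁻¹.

85.4 A

n(Pb) = 198 / 207.2 = 0.9556 mol.
n(e⁻) = 2 × 0.9556 = 1.911 mol.
Q = n(e⁻)·F = 1.911 × 96485 = 184400 C.
I = Q/t = 184400 / 2160.0 s = 85.4 A.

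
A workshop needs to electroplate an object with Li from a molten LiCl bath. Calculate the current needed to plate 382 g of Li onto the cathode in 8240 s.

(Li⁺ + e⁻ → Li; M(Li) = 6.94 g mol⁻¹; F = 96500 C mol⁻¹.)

n(Li) = 382 / 6.94 = 55.04 mol.
n(e⁻) = 1 × 55.04 = 55.04 mol.
Q = n(e⁻)·F = 55.04 × 96500 = 5312000 C.
I = Q/t = 5312000 / 8240.0 s = 645 A.

645 A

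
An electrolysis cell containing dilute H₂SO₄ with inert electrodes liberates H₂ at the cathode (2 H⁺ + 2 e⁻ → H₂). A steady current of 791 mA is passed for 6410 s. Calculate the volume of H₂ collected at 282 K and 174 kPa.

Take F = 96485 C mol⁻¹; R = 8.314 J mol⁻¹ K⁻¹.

0.354 L

Q = I·t = 0.7910 A × 6410.0 s = 5070 C.
n(e⁻) = Q/F = 5070 / 96485 = 0.05255 mol.
2 electrons are transferred per H₂ molecule, so n(H₂) = 0.05255 / 2 = 0.02628 mol.
V = nRT/P = (0.02628 × 8.314 × 282) / (174 × 10³ Pa) = 3.54 × 10⁻⁴ m³ = 0.354 L.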